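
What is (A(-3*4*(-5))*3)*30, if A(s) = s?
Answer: 5400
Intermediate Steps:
(A(-3*4*(-5))*3)*30 = ((-3*4*(-5))*3)*30 = (-12*(-5)*3)*30 = (60*3)*30 = 180*30 = 5400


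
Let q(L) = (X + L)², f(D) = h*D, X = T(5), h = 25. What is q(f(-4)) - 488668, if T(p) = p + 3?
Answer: -480204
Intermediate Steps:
T(p) = 3 + p
X = 8 (X = 3 + 5 = 8)
f(D) = 25*D
q(L) = (8 + L)²
q(f(-4)) - 488668 = (8 + 25*(-4))² - 488668 = (8 - 100)² - 488668 = (-92)² - 488668 = 8464 - 488668 = -480204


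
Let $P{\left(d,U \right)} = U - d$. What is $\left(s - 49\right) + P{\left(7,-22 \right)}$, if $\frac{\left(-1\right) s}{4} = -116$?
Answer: $386$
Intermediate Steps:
$s = 464$ ($s = \left(-4\right) \left(-116\right) = 464$)
$\left(s - 49\right) + P{\left(7,-22 \right)} = \left(464 - 49\right) - 29 = 415 - 29 = 386$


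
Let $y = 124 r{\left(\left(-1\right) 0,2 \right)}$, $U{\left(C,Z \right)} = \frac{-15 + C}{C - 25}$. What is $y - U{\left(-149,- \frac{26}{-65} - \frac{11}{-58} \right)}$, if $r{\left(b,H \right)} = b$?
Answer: $- \frac{82}{87} \approx -0.94253$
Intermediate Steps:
$U{\left(C,Z \right)} = \frac{-15 + C}{-25 + C}$
$y = 0$ ($y = 124 \left(\left(-1\right) 0\right) = 124 \cdot 0 = 0$)
$y - U{\left(-149,- \frac{26}{-65} - \frac{11}{-58} \right)} = 0 - \frac{-15 - 149}{-25 - 149} = 0 - \frac{1}{-174} \left(-164\right) = 0 - \left(- \frac{1}{174}\right) \left(-164\right) = 0 - \frac{82}{87} = - \frac{82}{87}$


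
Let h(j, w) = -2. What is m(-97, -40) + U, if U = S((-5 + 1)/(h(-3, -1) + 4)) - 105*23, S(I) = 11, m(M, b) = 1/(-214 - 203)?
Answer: -1002469/417 ≈ -2404.0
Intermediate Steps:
m(M, b) = -1/417 (m(M, b) = 1/(-417) = -1/417)
U = -2404 (U = 11 - 105*23 = 11 - 2415 = -2404)
m(-97, -40) + U = -1/417 - 2404 = -1002469/417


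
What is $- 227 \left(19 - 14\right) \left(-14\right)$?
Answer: $15890$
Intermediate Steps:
$- 227 \left(19 - 14\right) \left(-14\right) = - 227 \cdot 5 \left(-14\right) = \left(-227\right) \left(-70\right) = 15890$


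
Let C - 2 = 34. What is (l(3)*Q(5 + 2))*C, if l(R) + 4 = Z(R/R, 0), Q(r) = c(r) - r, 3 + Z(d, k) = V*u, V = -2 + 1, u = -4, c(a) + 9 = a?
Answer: 972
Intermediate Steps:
c(a) = -9 + a
V = -1
Z(d, k) = 1 (Z(d, k) = -3 - 1*(-4) = -3 + 4 = 1)
Q(r) = -9 (Q(r) = (-9 + r) - r = -9)
l(R) = -3 (l(R) = -4 + 1 = -3)
C = 36 (C = 2 + 34 = 36)
(l(3)*Q(5 + 2))*C = -3*(-9)*36 = 27*36 = 972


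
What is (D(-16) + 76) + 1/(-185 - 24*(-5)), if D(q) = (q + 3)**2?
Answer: 15924/65 ≈ 244.98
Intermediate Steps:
D(q) = (3 + q)**2
(D(-16) + 76) + 1/(-185 - 24*(-5)) = ((3 - 16)**2 + 76) + 1/(-185 - 24*(-5)) = ((-13)**2 + 76) + 1/(-185 + 120) = (169 + 76) + 1/(-65) = 245 - 1/65 = 15924/65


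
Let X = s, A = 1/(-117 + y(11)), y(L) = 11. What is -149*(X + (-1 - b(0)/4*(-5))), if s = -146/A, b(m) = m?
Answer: -2305775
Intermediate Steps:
A = -1/106 (A = 1/(-117 + 11) = 1/(-106) = -1/106 ≈ -0.0094340)
s = 15476 (s = -146/(-1/106) = -146*(-106) = 15476)
X = 15476
-149*(X + (-1 - b(0)/4*(-5))) = -149*(15476 + (-1 - 0/4*(-5))) = -149*(15476 + (-1 - (1/4)*0*(-5))) = -149*(15476 + (-1 - 0*(-5))) = -149*(15476 + (-1 - 1*0)) = -149*(15476 + (-1 + 0)) = -149*(15476 - 1) = -149*15475 = -2305775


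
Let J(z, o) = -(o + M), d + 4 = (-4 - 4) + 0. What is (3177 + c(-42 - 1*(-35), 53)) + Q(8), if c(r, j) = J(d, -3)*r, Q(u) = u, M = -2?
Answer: 3150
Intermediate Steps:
d = -12 (d = -4 + ((-4 - 4) + 0) = -4 + (-8 + 0) = -4 - 8 = -12)
J(z, o) = 2 - o (J(z, o) = -(o - 2) = -(-2 + o) = 2 - o)
c(r, j) = 5*r (c(r, j) = (2 - 1*(-3))*r = (2 + 3)*r = 5*r)
(3177 + c(-42 - 1*(-35), 53)) + Q(8) = (3177 + 5*(-42 - 1*(-35))) + 8 = (3177 + 5*(-42 + 35)) + 8 = (3177 + 5*(-7)) + 8 = (3177 - 35) + 8 = 3142 + 8 = 3150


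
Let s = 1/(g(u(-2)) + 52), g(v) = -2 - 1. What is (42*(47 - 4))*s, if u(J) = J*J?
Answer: 258/7 ≈ 36.857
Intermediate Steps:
u(J) = J²
g(v) = -3
s = 1/49 (s = 1/(-3 + 52) = 1/49 ≈ 0.020408)
(42*(47 - 4))*s = (42*(47 - 4))*(1/49) = (42*43)*(1/49) = 1806*(1/49) = 258/7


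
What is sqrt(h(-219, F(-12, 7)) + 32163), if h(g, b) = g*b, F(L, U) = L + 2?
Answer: 3*sqrt(3817) ≈ 185.35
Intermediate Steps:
F(L, U) = 2 + L
h(g, b) = b*g
sqrt(h(-219, F(-12, 7)) + 32163) = sqrt((2 - 12)*(-219) + 32163) = sqrt(-10*(-219) + 32163) = sqrt(2190 + 32163) = sqrt(34353) = 3*sqrt(3817)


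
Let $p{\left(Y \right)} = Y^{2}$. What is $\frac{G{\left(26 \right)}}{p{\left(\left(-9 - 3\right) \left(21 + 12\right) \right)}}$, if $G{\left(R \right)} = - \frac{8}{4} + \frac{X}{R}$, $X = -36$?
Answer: $- \frac{1}{46332} \approx -2.1583 \cdot 10^{-5}$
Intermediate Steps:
$G{\left(R \right)} = -2 - \frac{36}{R}$ ($G{\left(R \right)} = - \frac{8}{4} - \frac{36}{R} = \left(-8\right) \frac{1}{4} - \frac{36}{R} = -2 - \frac{36}{R}$)
$\frac{G{\left(26 \right)}}{p{\left(\left(-9 - 3\right) \left(21 + 12\right) \right)}} = \frac{-2 - \frac{36}{26}}{\left(\left(-9 - 3\right) \left(21 + 12\right)\right)^{2}} = \frac{-2 - \frac{18}{13}}{\left(\left(-12\right) 33\right)^{2}} = \frac{-2 - \frac{18}{13}}{\left(-396\right)^{2}} = - \frac{44}{13 \cdot 156816} = \left(- \frac{44}{13}\right) \frac{1}{156816} = - \frac{1}{46332}$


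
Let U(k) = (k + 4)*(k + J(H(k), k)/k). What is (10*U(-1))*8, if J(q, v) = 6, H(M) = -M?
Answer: -1680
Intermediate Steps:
U(k) = (4 + k)*(k + 6/k) (U(k) = (k + 4)*(k + 6/k) = (4 + k)*(k + 6/k))
(10*U(-1))*8 = (10*(6 + (-1)**2 + 4*(-1) + 24/(-1)))*8 = (10*(6 + 1 - 4 + 24*(-1)))*8 = (10*(6 + 1 - 4 - 24))*8 = (10*(-21))*8 = -210*8 = -1680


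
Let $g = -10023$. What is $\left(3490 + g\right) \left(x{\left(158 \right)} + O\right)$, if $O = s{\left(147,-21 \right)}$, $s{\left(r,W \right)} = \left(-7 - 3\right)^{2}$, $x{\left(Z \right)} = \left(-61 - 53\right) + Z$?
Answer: $-940752$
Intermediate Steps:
$x{\left(Z \right)} = -114 + Z$
$s{\left(r,W \right)} = 100$ ($s{\left(r,W \right)} = \left(-10\right)^{2} = 100$)
$O = 100$
$\left(3490 + g\right) \left(x{\left(158 \right)} + O\right) = \left(3490 - 10023\right) \left(\left(-114 + 158\right) + 100\right) = - 6533 \left(44 + 100\right) = \left(-6533\right) 144 = -940752$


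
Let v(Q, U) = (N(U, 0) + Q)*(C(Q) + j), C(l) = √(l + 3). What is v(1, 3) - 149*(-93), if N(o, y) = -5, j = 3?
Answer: 13837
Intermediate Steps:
C(l) = √(3 + l)
v(Q, U) = (-5 + Q)*(3 + √(3 + Q)) (v(Q, U) = (-5 + Q)*(√(3 + Q) + 3) = (-5 + Q)*(3 + √(3 + Q)))
v(1, 3) - 149*(-93) = (-15 - 5*√(3 + 1) + 3*1 + 1*√(3 + 1)) - 149*(-93) = (-15 - 5*√4 + 3 + 1*√4) + 13857 = (-15 - 5*2 + 3 + 1*2) + 13857 = (-15 - 10 + 3 + 2) + 13857 = -20 + 13857 = 13837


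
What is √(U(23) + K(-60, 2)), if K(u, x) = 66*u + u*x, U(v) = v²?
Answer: I*√3551 ≈ 59.59*I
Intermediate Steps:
√(U(23) + K(-60, 2)) = √(23² - 60*(66 + 2)) = √(529 - 60*68) = √(529 - 4080) = √(-3551) = I*√3551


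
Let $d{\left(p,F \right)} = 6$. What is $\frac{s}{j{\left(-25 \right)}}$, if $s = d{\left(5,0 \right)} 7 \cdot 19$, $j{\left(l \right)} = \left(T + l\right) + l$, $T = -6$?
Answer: $- \frac{57}{4} \approx -14.25$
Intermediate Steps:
$j{\left(l \right)} = -6 + 2 l$ ($j{\left(l \right)} = \left(-6 + l\right) + l = -6 + 2 l$)
$s = 798$ ($s = 6 \cdot 7 \cdot 19 = 42 \cdot 19 = 798$)
$\frac{s}{j{\left(-25 \right)}} = \frac{798}{-6 + 2 \left(-25\right)} = \frac{798}{-6 - 50} = \frac{798}{-56} = 798 \left(- \frac{1}{56}\right) = - \frac{57}{4}$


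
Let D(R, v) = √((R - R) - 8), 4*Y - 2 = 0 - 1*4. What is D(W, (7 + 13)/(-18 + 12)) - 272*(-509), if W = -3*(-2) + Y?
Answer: 138448 + 2*I*√2 ≈ 1.3845e+5 + 2.8284*I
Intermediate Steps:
Y = -½ (Y = ½ + (0 - 1*4)/4 = ½ + (0 - 4)/4 = ½ + (¼)*(-4) = ½ - 1 = -½ ≈ -0.50000)
W = 11/2 (W = -3*(-2) - ½ = 6 - ½ = 11/2 ≈ 5.5000)
D(R, v) = 2*I*√2 (D(R, v) = √(0 - 8) = √(-8) = 2*I*√2)
D(W, (7 + 13)/(-18 + 12)) - 272*(-509) = 2*I*√2 - 272*(-509) = 2*I*√2 + 138448 = 138448 + 2*I*√2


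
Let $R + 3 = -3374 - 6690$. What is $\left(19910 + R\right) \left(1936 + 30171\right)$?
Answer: $316029201$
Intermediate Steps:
$R = -10067$ ($R = -3 - 10064 = -10067$)
$\left(19910 + R\right) \left(1936 + 30171\right) = \left(19910 - 10067\right) \left(1936 + 30171\right) = 9843 \cdot 32107 = 316029201$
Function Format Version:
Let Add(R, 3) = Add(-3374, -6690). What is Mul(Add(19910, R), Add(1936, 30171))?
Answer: 316029201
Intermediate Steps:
R = -10067 (R = Add(-3, Add(-3374, -6690)) = Add(-3, -10064) = -10067)
Mul(Add(19910, R), Add(1936, 30171)) = Mul(Add(19910, -10067), Add(1936, 30171)) = Mul(9843, 32107) = 316029201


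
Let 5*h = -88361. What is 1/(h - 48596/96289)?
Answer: -481445/8508435309 ≈ -5.6584e-5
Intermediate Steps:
h = -88361/5 (h = (1/5)*(-88361) = -88361/5 ≈ -17672.)
1/(h - 48596/96289) = 1/(-88361/5 - 48596/96289) = 1/(-8508435309/481445) = -481445/8508435309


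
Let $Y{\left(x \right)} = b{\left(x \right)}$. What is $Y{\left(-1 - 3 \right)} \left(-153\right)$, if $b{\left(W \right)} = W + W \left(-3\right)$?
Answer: $-1224$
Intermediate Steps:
$b{\left(W \right)} = - 2 W$ ($b{\left(W \right)} = W - 3 W = - 2 W$)
$Y{\left(x \right)} = - 2 x$
$Y{\left(-1 - 3 \right)} \left(-153\right) = - 2 \left(-1 - 3\right) \left(-153\right) = \left(-2\right) \left(-4\right) \left(-153\right) = 8 \left(-153\right) = -1224$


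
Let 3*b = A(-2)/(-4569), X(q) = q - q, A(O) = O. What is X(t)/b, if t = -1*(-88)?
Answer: 0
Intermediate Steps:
t = 88
X(q) = 0
b = 2/13707 (b = (-2/(-4569))/3 = (-2*(-1/4569))/3 = (⅓)*(2/4569) = 2/13707 ≈ 0.00014591)
X(t)/b = 0/(2/13707) = 0*(13707/2) = 0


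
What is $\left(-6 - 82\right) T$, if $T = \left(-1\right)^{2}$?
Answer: $-88$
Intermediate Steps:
$T = 1$
$\left(-6 - 82\right) T = \left(-6 - 82\right) 1 = \left(-88\right) 1 = -88$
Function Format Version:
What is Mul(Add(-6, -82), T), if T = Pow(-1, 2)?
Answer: -88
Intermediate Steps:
T = 1
Mul(Add(-6, -82), T) = Mul(Add(-6, -82), 1) = Mul(-88, 1) = -88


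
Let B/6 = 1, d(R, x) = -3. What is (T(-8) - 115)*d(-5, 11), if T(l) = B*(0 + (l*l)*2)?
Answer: -1959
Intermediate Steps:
B = 6 (B = 6*1 = 6)
T(l) = 12*l**2 (T(l) = 6*(0 + (l*l)*2) = 6*(0 + l**2*2) = 6*(0 + 2*l**2) = 6*(2*l**2) = 12*l**2)
(T(-8) - 115)*d(-5, 11) = (12*(-8)**2 - 115)*(-3) = (12*64 - 115)*(-3) = (768 - 115)*(-3) = 653*(-3) = -1959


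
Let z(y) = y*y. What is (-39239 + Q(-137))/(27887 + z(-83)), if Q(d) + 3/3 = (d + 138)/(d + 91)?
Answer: -257863/228528 ≈ -1.1284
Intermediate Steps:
Q(d) = -1 + (138 + d)/(91 + d) (Q(d) = -1 + (d + 138)/(d + 91) = -1 + (138 + d)/(91 + d))
z(y) = y²
(-39239 + Q(-137))/(27887 + z(-83)) = (-39239 + 47/(91 - 137))/(27887 + (-83)²) = (-39239 + 47/(-46))/(27887 + 6889) = (-39239 + 47*(-1/46))/34776 = (-39239 - 47/46)*(1/34776) = -1805041/46*1/34776 = -257863/228528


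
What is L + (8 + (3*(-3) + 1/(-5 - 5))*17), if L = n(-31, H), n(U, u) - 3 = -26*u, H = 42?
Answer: -12357/10 ≈ -1235.7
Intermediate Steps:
n(U, u) = 3 - 26*u
L = -1089 (L = 3 - 26*42 = 3 - 1092 = -1089)
L + (8 + (3*(-3) + 1/(-5 - 5))*17) = -1089 + (8 + (3*(-3) + 1/(-5 - 5))*17) = -1089 + (8 + (-9 + 1/(-10))*17) = -1089 + (8 + (-9 - ⅒)*17) = -1089 + (8 - 91/10*17) = -1089 + (8 - 1547/10) = -1089 - 1467/10 = -12357/10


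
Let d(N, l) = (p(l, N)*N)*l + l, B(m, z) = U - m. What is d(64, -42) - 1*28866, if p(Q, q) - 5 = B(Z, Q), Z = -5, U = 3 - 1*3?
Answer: -55788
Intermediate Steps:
U = 0 (U = 3 - 3 = 0)
B(m, z) = -m (B(m, z) = 0 - m = -m)
p(Q, q) = 10 (p(Q, q) = 5 - 1*(-5) = 5 + 5 = 10)
d(N, l) = l + 10*N*l (d(N, l) = (10*N)*l + l = 10*N*l + l = l + 10*N*l)
d(64, -42) - 1*28866 = -42*(1 + 10*64) - 1*28866 = -42*(1 + 640) - 28866 = -42*641 - 28866 = -26922 - 28866 = -55788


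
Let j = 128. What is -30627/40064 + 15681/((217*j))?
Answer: -868953/4346944 ≈ -0.19990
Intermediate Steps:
-30627/40064 + 15681/((217*j)) = -30627/40064 + 15681/((217*128)) = -30627*1/40064 + 15681/27776 = -30627/40064 + 15681*(1/27776) = -30627/40064 + 15681/27776 = -868953/4346944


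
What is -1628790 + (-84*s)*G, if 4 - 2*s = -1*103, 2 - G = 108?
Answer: -1152426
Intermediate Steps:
G = -106 (G = 2 - 1*108 = 2 - 108 = -106)
s = 107/2 (s = 2 - (-1)*103/2 = 2 - ½*(-103) = 2 + 103/2 = 107/2 ≈ 53.500)
-1628790 + (-84*s)*G = -1628790 - 84*107/2*(-106) = -1628790 - 4494*(-106) = -1628790 + 476364 = -1152426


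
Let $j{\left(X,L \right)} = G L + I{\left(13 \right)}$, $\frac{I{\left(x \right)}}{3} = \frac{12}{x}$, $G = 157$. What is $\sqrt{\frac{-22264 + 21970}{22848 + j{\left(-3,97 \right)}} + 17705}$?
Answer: $\frac{\sqrt{4338814291356731}}{495037} \approx 133.06$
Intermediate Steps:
$I{\left(x \right)} = \frac{36}{x}$ ($I{\left(x \right)} = 3 \frac{12}{x} = \frac{36}{x}$)
$j{\left(X,L \right)} = \frac{36}{13} + 157 L$ ($j{\left(X,L \right)} = 157 L + \frac{36}{13} = \frac{36}{13} + 157 L$)
$\sqrt{\frac{-22264 + 21970}{22848 + j{\left(-3,97 \right)}} + 17705} = \sqrt{\frac{-22264 + 21970}{22848 + \left(\frac{36}{13} + 157 \cdot 97\right)} + 17705} = \sqrt{- \frac{294}{22848 + \left(\frac{36}{13} + 15229\right)} + 17705} = \sqrt{- \frac{294}{22848 + \frac{198013}{13}} + 17705} = \sqrt{- \frac{294}{\frac{495037}{13}} + 17705} = \sqrt{\left(-294\right) \frac{13}{495037} + 17705} = \sqrt{- \frac{3822}{495037} + 17705} = \sqrt{\frac{8764626263}{495037}} = \frac{\sqrt{4338814291356731}}{495037}$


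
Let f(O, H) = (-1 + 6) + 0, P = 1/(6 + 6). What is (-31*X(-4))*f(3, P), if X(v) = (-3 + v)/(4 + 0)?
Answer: 1085/4 ≈ 271.25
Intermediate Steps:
P = 1/12 ≈ 0.083333
f(O, H) = 5 (f(O, H) = 5 + 0 = 5)
X(v) = -3/4 + v/4 (X(v) = (-3 + v)/4 = (-3 + v)*(1/4) = -3/4 + v/4)
(-31*X(-4))*f(3, P) = -31*(-3/4 + (1/4)*(-4))*5 = -31*(-3/4 - 1)*5 = -31*(-7/4)*5 = (217/4)*5 = 1085/4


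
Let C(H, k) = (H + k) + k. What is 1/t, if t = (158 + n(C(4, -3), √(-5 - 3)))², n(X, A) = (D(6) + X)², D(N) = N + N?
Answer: 1/66564 ≈ 1.5023e-5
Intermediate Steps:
C(H, k) = H + 2*k
D(N) = 2*N
n(X, A) = (12 + X)² (n(X, A) = (2*6 + X)² = (12 + X)²)
t = 66564 (t = (158 + (12 + (4 + 2*(-3)))²)² = (158 + (12 + (4 - 6))²)² = (158 + (12 - 2)²)² = (158 + 10²)² = (158 + 100)² = 258² = 66564)
1/t = 1/66564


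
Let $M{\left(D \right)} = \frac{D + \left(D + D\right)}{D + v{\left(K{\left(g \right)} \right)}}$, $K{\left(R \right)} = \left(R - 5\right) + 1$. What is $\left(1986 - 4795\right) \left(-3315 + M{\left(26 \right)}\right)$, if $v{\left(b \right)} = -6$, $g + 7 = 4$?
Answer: $\frac{93008799}{10} \approx 9.3009 \cdot 10^{6}$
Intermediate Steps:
$g = -3$ ($g = -7 + 4 = -3$)
$K{\left(R \right)} = -4 + R$ ($K{\left(R \right)} = \left(-5 + R\right) + 1 = -4 + R$)
$M{\left(D \right)} = \frac{3 D}{-6 + D}$ ($M{\left(D \right)} = \frac{D + \left(D + D\right)}{D - 6} = \frac{D + 2 D}{-6 + D} = \frac{3 D}{-6 + D}$)
$\left(1986 - 4795\right) \left(-3315 + M{\left(26 \right)}\right) = \left(1986 - 4795\right) \left(-3315 + 3 \cdot 26 \frac{1}{-6 + 26}\right) = - 2809 \left(-3315 + 3 \cdot 26 \cdot \frac{1}{20}\right) = - 2809 \left(-3315 + \frac{39}{10}\right) = \left(-2809\right) \left(- \frac{33111}{10}\right) = \frac{93008799}{10}$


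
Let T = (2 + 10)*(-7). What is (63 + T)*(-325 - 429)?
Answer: 15834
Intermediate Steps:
T = -84 (T = 12*(-7) = -84)
(63 + T)*(-325 - 429) = (63 - 84)*(-325 - 429) = -21*(-754) = 15834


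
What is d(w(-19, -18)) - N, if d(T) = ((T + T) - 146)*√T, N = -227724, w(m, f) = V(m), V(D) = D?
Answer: 227724 - 184*I*√19 ≈ 2.2772e+5 - 802.04*I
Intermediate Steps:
w(m, f) = m
d(T) = √T*(-146 + 2*T) (d(T) = (2*T - 146)*√T = (-146 + 2*T)*√T = √T*(-146 + 2*T))
d(w(-19, -18)) - N = 2*√(-19)*(-73 - 19) - 1*(-227724) = 2*(I*√19)*(-92) + 227724 = -184*I*√19 + 227724 = 227724 - 184*I*√19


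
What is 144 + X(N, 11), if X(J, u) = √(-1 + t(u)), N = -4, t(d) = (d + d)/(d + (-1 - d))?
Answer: 144 + I*√23 ≈ 144.0 + 4.7958*I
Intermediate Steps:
t(d) = -2*d (t(d) = (2*d)/(-1) = (2*d)*(-1) = -2*d)
X(J, u) = √(-1 - 2*u)
144 + X(N, 11) = 144 + √(-1 - 2*11) = 144 + √(-1 - 22) = 144 + √(-23) = 144 + I*√23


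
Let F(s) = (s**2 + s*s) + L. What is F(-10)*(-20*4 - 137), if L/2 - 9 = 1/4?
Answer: -94829/2 ≈ -47415.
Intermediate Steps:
L = 37/2 (L = 18 + 2/4 = 18 + 2*(1/4) = 18 + 1/2 = 37/2 ≈ 18.500)
F(s) = 37/2 + 2*s**2 (F(s) = (s**2 + s*s) + 37/2 = (s**2 + s**2) + 37/2 = 2*s**2 + 37/2 = 37/2 + 2*s**2)
F(-10)*(-20*4 - 137) = (37/2 + 2*(-10)**2)*(-20*4 - 137) = (37/2 + 2*100)*(-80 - 137) = (37/2 + 200)*(-217) = (437/2)*(-217) = -94829/2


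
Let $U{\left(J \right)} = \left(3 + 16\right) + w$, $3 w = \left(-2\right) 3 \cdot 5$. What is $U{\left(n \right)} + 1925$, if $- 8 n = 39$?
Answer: $1934$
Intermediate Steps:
$n = - \frac{39}{8}$ ($n = \left(- \frac{1}{8}\right) 39 = - \frac{39}{8} \approx -4.875$)
$w = -10$ ($w = \frac{\left(-2\right) 3 \cdot 5}{3} = \frac{\left(-6\right) 5}{3} = \frac{1}{3} \left(-30\right) = -10$)
$U{\left(J \right)} = 9$ ($U{\left(J \right)} = \left(3 + 16\right) - 10 = 19 - 10 = 9$)
$U{\left(n \right)} + 1925 = 9 + 1925 = 1934$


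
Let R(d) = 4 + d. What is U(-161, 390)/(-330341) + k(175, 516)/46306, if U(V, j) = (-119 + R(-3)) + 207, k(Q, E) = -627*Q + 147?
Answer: -18101113666/7648385173 ≈ -2.3667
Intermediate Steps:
k(Q, E) = 147 - 627*Q
U(V, j) = 89 (U(V, j) = (-119 + (4 - 3)) + 207 = (-119 + 1) + 207 = -118 + 207 = 89)
U(-161, 390)/(-330341) + k(175, 516)/46306 = 89/(-330341) + (147 - 627*175)/46306 = 89*(-1/330341) + (147 - 109725)*(1/46306) = -89/330341 - 109578*1/46306 = -89/330341 - 54789/23153 = -18101113666/7648385173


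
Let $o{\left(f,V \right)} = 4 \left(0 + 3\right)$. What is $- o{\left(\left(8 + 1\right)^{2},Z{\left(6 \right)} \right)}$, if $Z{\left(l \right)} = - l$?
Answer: $-12$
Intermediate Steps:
$o{\left(f,V \right)} = 12$ ($o{\left(f,V \right)} = 4 \cdot 3 = 12$)
$- o{\left(\left(8 + 1\right)^{2},Z{\left(6 \right)} \right)} = \left(-1\right) 12 = -12$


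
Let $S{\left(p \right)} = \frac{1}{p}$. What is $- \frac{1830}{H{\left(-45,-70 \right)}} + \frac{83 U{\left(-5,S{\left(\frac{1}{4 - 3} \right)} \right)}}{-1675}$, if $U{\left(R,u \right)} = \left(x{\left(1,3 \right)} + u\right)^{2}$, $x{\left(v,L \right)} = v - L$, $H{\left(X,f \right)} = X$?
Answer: $\frac{204101}{5025} \approx 40.617$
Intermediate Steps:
$U{\left(R,u \right)} = \left(-2 + u\right)^{2}$ ($U{\left(R,u \right)} = \left(\left(1 - 3\right) + u\right)^{2} = \left(-2 + u\right)^{2}$)
$- \frac{1830}{H{\left(-45,-70 \right)}} + \frac{83 U{\left(-5,S{\left(\frac{1}{4 - 3} \right)} \right)}}{-1675} = - \frac{1830}{-45} + \frac{83 \left(-2 + \frac{1}{\frac{1}{4 - 3}}\right)^{2}}{-1675} = \left(-1830\right) \left(- \frac{1}{45}\right) + 83 \left(-2 + \frac{1}{1^{-1}}\right)^{2} \left(- \frac{1}{1675}\right) = \frac{122}{3} + 83 \left(-2 + 1^{-1}\right)^{2} \left(- \frac{1}{1675}\right) = \frac{122}{3} + 83 \left(-2 + 1\right)^{2} \left(- \frac{1}{1675}\right) = \frac{122}{3} + 83 \left(-1\right)^{2} \left(- \frac{1}{1675}\right) = \frac{122}{3} + 83 \cdot 1 \left(- \frac{1}{1675}\right) = \frac{122}{3} + 83 \left(- \frac{1}{1675}\right) = \frac{122}{3} - \frac{83}{1675} = \frac{204101}{5025}$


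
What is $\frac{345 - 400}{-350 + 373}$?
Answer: $- \frac{55}{23} \approx -2.3913$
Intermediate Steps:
$\frac{345 - 400}{-350 + 373} = - \frac{55}{23}$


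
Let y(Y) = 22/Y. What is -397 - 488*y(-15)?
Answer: 4781/15 ≈ 318.73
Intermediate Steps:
-397 - 488*y(-15) = -397 - 10736/(-15) = -397 - 10736*(-1)/15 = -397 - 488*(-22/15) = -397 + 10736/15 = 4781/15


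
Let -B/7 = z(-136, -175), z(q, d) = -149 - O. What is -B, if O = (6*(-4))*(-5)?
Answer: -1883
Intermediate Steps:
O = 120 (O = -24*(-5) = 120)
z(q, d) = -269 (z(q, d) = -149 - 1*120 = -149 - 120 = -269)
B = 1883 (B = -7*(-269) = 1883)
-B = -1*1883 = -1883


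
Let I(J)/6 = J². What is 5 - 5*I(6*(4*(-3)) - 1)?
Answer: -159865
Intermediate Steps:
I(J) = 6*J²
5 - 5*I(6*(4*(-3)) - 1) = 5 - 30*(6*(4*(-3)) - 1)² = 5 - 30*(6*(-12) - 1)² = 5 - 30*(-72 - 1)² = 5 - 30*(-73)² = 5 - 30*5329 = 5 - 5*31974 = 5 - 159870 = -159865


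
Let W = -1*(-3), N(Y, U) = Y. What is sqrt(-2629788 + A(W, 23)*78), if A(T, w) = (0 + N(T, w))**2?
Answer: I*sqrt(2629086) ≈ 1621.4*I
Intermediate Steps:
W = 3
A(T, w) = T**2 (A(T, w) = (0 + T)**2 = T**2)
sqrt(-2629788 + A(W, 23)*78) = sqrt(-2629788 + 3**2*78) = sqrt(-2629788 + 9*78) = sqrt(-2629788 + 702) = sqrt(-2629086) = I*sqrt(2629086)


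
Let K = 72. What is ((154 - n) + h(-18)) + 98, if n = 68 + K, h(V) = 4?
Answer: 116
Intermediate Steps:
n = 140 (n = 68 + 72 = 140)
((154 - n) + h(-18)) + 98 = ((154 - 1*140) + 4) + 98 = ((154 - 140) + 4) + 98 = (14 + 4) + 98 = 18 + 98 = 116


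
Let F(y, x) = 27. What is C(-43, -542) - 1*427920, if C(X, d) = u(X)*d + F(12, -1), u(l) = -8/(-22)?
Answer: -4708991/11 ≈ -4.2809e+5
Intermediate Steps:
u(l) = 4/11 (u(l) = -8*(-1/22) = 4/11)
C(X, d) = 27 + 4*d/11 (C(X, d) = 4*d/11 + 27 = 27 + 4*d/11)
C(-43, -542) - 1*427920 = (27 + (4/11)*(-542)) - 1*427920 = (27 - 2168/11) - 427920 = -1871/11 - 427920 = -4708991/11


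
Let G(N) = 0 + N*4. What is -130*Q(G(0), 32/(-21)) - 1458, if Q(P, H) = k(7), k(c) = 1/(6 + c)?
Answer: -1468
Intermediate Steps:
G(N) = 4*N (G(N) = 0 + 4*N = 4*N)
Q(P, H) = 1/13 (Q(P, H) = 1/(6 + 7) = 1/13)
-130*Q(G(0), 32/(-21)) - 1458 = -130*1/13 - 1458 = -10 - 1458 = -1468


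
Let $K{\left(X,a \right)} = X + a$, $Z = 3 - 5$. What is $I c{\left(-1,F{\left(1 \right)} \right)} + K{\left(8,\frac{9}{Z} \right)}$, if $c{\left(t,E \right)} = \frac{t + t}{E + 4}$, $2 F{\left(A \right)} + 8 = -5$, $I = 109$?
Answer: $\frac{907}{10} \approx 90.7$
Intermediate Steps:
$F{\left(A \right)} = - \frac{13}{2}$ ($F{\left(A \right)} = -4 + \frac{1}{2} \left(-5\right) = -4 - \frac{5}{2} = - \frac{13}{2}$)
$Z = -2$ ($Z = 3 - 5 = -2$)
$c{\left(t,E \right)} = \frac{2 t}{4 + E}$
$I c{\left(-1,F{\left(1 \right)} \right)} + K{\left(8,\frac{9}{Z} \right)} = 109 \cdot 2 \left(-1\right) \frac{1}{4 - \frac{13}{2}} + \left(8 + \frac{9}{-2}\right) = 109 \cdot 2 \left(-1\right) \frac{1}{- \frac{5}{2}} + \left(8 + 9 \left(- \frac{1}{2}\right)\right) = 109 \cdot 2 \left(-1\right) \left(- \frac{2}{5}\right) + \left(8 - \frac{9}{2}\right) = 109 \cdot \frac{4}{5} + \frac{7}{2} = \frac{436}{5} + \frac{7}{2} = \frac{907}{10}$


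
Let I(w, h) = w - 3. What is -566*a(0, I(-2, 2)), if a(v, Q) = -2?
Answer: 1132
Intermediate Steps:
I(w, h) = -3 + w
-566*a(0, I(-2, 2)) = -566*(-2) = 1132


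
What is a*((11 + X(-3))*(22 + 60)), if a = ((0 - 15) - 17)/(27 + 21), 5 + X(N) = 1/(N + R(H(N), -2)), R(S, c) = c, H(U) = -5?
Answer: -4756/15 ≈ -317.07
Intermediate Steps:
X(N) = -5 + 1/(-2 + N) (X(N) = -5 + 1/(N - 2) = -5 + 1/(-2 + N))
a = -2/3 (a = (-15 - 17)/48 = -32*1/48 = -2/3 ≈ -0.66667)
a*((11 + X(-3))*(22 + 60)) = -2*(11 + (11 - 5*(-3))/(-2 - 3))*(22 + 60)/3 = -2*(11 + (11 + 15)/(-5))*82/3 = -2*(11 - 1/5*26)*82/3 = -2*(11 - 26/5)*82/3 = -58*82/15 = -2/3*2378/5 = -4756/15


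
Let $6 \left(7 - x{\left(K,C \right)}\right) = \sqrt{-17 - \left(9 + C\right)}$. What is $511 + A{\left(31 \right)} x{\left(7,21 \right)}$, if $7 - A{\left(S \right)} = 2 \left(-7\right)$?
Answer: $658 - \frac{7 i \sqrt{47}}{2} \approx 658.0 - 23.995 i$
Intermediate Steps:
$x{\left(K,C \right)} = 7 - \frac{\sqrt{-26 - C}}{6}$ ($x{\left(K,C \right)} = 7 - \frac{\sqrt{-17 - \left(9 + C\right)}}{6} = 7 - \frac{\sqrt{-26 - C}}{6}$)
$A{\left(S \right)} = 21$ ($A{\left(S \right)} = 7 - 2 \left(-7\right) = 7 - -14 = 7 + 14 = 21$)
$511 + A{\left(31 \right)} x{\left(7,21 \right)} = 511 + 21 \left(7 - \frac{\sqrt{-26 - 21}}{6}\right) = 511 + 21 \left(7 - \frac{\sqrt{-47}}{6}\right) = 511 + 21 \left(7 - \frac{i \sqrt{47}}{6}\right) = 511 + \left(147 - \frac{7 i \sqrt{47}}{2}\right) = 658 - \frac{7 i \sqrt{47}}{2}$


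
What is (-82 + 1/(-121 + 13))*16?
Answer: -35428/27 ≈ -1312.1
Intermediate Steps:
(-82 + 1/(-121 + 13))*16 = (-82 + 1/(-108))*16 = (-82 - 1/108)*16 = -8857/108*16 = -35428/27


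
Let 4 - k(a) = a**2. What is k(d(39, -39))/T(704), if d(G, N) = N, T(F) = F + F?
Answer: -1517/1408 ≈ -1.0774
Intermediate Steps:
T(F) = 2*F
k(a) = 4 - a**2
k(d(39, -39))/T(704) = (4 - 1*(-39)**2)/((2*704)) = (4 - 1*1521)/1408 = (4 - 1521)*(1/1408) = -1517*1/1408 = -1517/1408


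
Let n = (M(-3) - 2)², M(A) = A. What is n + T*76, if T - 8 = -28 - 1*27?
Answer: -3547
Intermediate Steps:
n = 25 (n = (-3 - 2)² = (-5)² = 25)
T = -47 (T = 8 + (-28 - 1*27) = 8 + (-28 - 27) = 8 - 55 = -47)
n + T*76 = 25 - 47*76 = 25 - 3572 = -3547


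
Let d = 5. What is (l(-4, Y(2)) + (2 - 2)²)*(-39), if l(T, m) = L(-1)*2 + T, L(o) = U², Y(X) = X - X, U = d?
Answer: -1794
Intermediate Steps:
U = 5
Y(X) = 0
L(o) = 25 (L(o) = 5² = 25)
l(T, m) = 50 + T (l(T, m) = 25*2 + T = 50 + T)
(l(-4, Y(2)) + (2 - 2)²)*(-39) = ((50 - 4) + (2 - 2)²)*(-39) = (46 + 0²)*(-39) = (46 + 0)*(-39) = 46*(-39) = -1794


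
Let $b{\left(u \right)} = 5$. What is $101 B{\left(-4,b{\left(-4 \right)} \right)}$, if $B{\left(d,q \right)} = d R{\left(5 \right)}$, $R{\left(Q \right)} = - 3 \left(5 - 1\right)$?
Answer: $4848$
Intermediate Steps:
$R{\left(Q \right)} = -12$ ($R{\left(Q \right)} = \left(-3\right) 4 = -12$)
$B{\left(d,q \right)} = - 12 d$ ($B{\left(d,q \right)} = d \left(-12\right) = - 12 d$)
$101 B{\left(-4,b{\left(-4 \right)} \right)} = 101 \left(\left(-12\right) \left(-4\right)\right) = 101 \cdot 48 = 4848$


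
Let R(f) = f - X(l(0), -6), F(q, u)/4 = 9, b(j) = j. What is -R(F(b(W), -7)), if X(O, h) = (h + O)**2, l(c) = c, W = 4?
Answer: 0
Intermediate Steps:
F(q, u) = 36 (F(q, u) = 4*9 = 36)
X(O, h) = (O + h)**2
R(f) = -36 + f (R(f) = f - (0 - 6)**2 = f - 1*(-6)**2 = f - 1*36 = f - 36 = -36 + f)
-R(F(b(W), -7)) = -(-36 + 36) = -1*0 = 0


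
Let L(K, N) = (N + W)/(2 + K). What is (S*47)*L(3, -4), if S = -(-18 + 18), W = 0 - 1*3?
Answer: 0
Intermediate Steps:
W = -3 (W = 0 - 3 = -3)
L(K, N) = (-3 + N)/(2 + K) (L(K, N) = (N - 3)/(2 + K) = (-3 + N)/(2 + K))
S = 0 (S = -1*0 = 0)
(S*47)*L(3, -4) = (0*47)*((-3 - 4)/(2 + 3)) = 0*(-7/5) = 0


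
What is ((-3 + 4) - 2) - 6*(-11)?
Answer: 65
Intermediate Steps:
((-3 + 4) - 2) - 6*(-11) = (1 - 2) + 66 = -1 + 66 = 65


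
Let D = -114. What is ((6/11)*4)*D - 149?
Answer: -4375/11 ≈ -397.73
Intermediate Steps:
((6/11)*4)*D - 149 = ((6/11)*4)*(-114) - 149 = (24/11)*(-114) - 149 = -2736/11 - 149 = -4375/11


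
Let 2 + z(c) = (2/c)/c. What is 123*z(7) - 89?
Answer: -16169/49 ≈ -329.98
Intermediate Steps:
z(c) = -2 + 2/c² (z(c) = -2 + (2/c)/c = -2 + 2/c²)
123*z(7) - 89 = 123*(-2 + 2/7²) - 89 = 123*(-2 + 2*(1/49)) - 89 = 123*(-2 + 2/49) - 89 = 123*(-96/49) - 89 = -11808/49 - 89 = -16169/49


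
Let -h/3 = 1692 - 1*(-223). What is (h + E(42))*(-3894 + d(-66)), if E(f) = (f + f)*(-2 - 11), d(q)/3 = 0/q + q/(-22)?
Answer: 26561745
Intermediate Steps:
d(q) = -3*q/22 (d(q) = 3*(0/q + q/(-22)) = 3*(0 + q*(-1/22)) = 3*(0 - q/22) = 3*(-q/22) = -3*q/22)
E(f) = -26*f (E(f) = (2*f)*(-13) = -26*f)
h = -5745 (h = -3*(1692 - 1*(-223)) = -3*(1692 + 223) = -3*1915 = -5745)
(h + E(42))*(-3894 + d(-66)) = (-5745 - 26*42)*(-3894 - 3/22*(-66)) = (-5745 - 1092)*(-3894 + 9) = -6837*(-3885) = 26561745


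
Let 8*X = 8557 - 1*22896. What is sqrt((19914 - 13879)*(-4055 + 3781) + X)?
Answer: 3*I*sqrt(2942902)/4 ≈ 1286.6*I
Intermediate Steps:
X = -14339/8 (X = (8557 - 1*22896)/8 = (8557 - 22896)/8 = (1/8)*(-14339) = -14339/8 ≈ -1792.4)
sqrt((19914 - 13879)*(-4055 + 3781) + X) = sqrt((19914 - 13879)*(-4055 + 3781) - 14339/8) = sqrt(6035*(-274) - 14339/8) = sqrt(-1653590 - 14339/8) = sqrt(-13243059/8) = 3*I*sqrt(2942902)/4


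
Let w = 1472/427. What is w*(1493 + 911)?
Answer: 3538688/427 ≈ 8287.3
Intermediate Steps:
w = 1472/427 (w = 1472*(1/427) = 1472/427 ≈ 3.4473)
w*(1493 + 911) = 1472*(1493 + 911)/427 = (1472/427)*2404 = 3538688/427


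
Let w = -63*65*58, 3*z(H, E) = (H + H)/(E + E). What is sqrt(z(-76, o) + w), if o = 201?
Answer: I*sqrt(9595646602)/201 ≈ 487.35*I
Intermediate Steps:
z(H, E) = H/(3*E) (z(H, E) = ((H + H)/(E + E))/3 = ((2*H)/((2*E)))/3 = ((2*H)*(1/(2*E)))/3 = (H/E)/3 = H/(3*E))
w = -237510 (w = -4095*58 = -237510)
sqrt(z(-76, o) + w) = sqrt((1/3)*(-76)/201 - 237510) = sqrt((1/3)*(-76)*(1/201) - 237510) = sqrt(-76/603 - 237510) = sqrt(-143218606/603) = I*sqrt(9595646602)/201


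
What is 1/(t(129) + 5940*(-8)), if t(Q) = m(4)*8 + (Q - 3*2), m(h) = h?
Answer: -1/47365 ≈ -2.1113e-5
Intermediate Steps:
t(Q) = 26 + Q (t(Q) = 4*8 + (Q - 3*2) = 32 + (Q - 6) = 32 + (-6 + Q) = 26 + Q)
1/(t(129) + 5940*(-8)) = 1/((26 + 129) + 5940*(-8)) = 1/(155 - 47520) = 1/(-47365) = -1/47365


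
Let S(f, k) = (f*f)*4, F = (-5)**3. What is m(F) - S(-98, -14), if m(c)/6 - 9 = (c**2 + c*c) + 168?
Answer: 150146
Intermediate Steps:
F = -125
S(f, k) = 4*f**2 (S(f, k) = f**2*4 = 4*f**2)
m(c) = 1062 + 12*c**2 (m(c) = 54 + 6*((c**2 + c*c) + 168) = 54 + 6*((c**2 + c**2) + 168) = 54 + 6*(2*c**2 + 168) = 54 + 6*(168 + 2*c**2) = 54 + (1008 + 12*c**2) = 1062 + 12*c**2)
m(F) - S(-98, -14) = (1062 + 12*(-125)**2) - 4*(-98)**2 = (1062 + 12*15625) - 4*9604 = (1062 + 187500) - 1*38416 = 188562 - 38416 = 150146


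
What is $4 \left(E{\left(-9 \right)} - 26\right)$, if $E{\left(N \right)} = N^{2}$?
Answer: $220$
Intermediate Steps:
$4 \left(E{\left(-9 \right)} - 26\right) = 4 \left(\left(-9\right)^{2} - 26\right) = 4 \left(81 - 26\right) = 4 \cdot 55 = 220$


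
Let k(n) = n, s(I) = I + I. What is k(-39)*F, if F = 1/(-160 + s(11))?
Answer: 13/46 ≈ 0.28261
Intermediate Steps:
s(I) = 2*I
F = -1/138 (F = 1/(-160 + 2*11) = 1/(-160 + 22) = 1/(-138) = -1/138 ≈ -0.0072464)
k(-39)*F = -39*(-1/138) = 13/46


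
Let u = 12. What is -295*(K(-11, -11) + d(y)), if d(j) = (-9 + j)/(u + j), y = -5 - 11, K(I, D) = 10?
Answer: -19175/4 ≈ -4793.8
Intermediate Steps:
y = -16
d(j) = (-9 + j)/(12 + j)
-295*(K(-11, -11) + d(y)) = -295*(10 + (-9 - 16)/(12 - 16)) = -295*(10 - 25/(-4)) = -295*(10 - ¼*(-25)) = -295*(10 + 25/4) = -295*65/4 = -19175/4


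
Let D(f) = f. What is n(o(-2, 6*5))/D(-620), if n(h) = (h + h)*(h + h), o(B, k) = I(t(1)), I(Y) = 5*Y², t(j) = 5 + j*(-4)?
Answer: -5/31 ≈ -0.16129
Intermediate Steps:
t(j) = 5 - 4*j
o(B, k) = 5 (o(B, k) = 5*(5 - 4*1)² = 5*(5 - 4)² = 5*1² = 5*1 = 5)
n(h) = 4*h² (n(h) = (2*h)*(2*h) = 4*h²)
n(o(-2, 6*5))/D(-620) = (4*5²)/(-620) = (4*25)*(-1/620) = 100*(-1/620) = -5/31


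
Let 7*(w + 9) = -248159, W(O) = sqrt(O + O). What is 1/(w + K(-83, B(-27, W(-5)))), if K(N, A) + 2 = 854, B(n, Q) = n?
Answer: -7/242258 ≈ -2.8895e-5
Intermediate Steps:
W(O) = sqrt(2)*sqrt(O) (W(O) = sqrt(2*O) = sqrt(2)*sqrt(O))
K(N, A) = 852 (K(N, A) = -2 + 854 = 852)
w = -248222/7 (w = -9 + (1/7)*(-248159) = -9 - 248159/7 = -248222/7 ≈ -35460.)
1/(w + K(-83, B(-27, W(-5)))) = 1/(-248222/7 + 852) = 1/(-242258/7) = -7/242258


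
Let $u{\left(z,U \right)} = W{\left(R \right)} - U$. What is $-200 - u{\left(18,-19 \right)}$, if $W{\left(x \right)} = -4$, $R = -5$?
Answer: $-215$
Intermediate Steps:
$u{\left(z,U \right)} = -4 - U$
$-200 - u{\left(18,-19 \right)} = -200 - \left(-4 - -19\right) = -200 - \left(-4 + 19\right) = -200 - 15 = -215$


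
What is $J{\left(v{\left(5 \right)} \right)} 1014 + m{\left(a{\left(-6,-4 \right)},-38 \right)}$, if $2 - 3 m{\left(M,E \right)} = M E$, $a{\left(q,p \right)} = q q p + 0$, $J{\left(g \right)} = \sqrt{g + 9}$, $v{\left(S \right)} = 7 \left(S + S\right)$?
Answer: $- \frac{5470}{3} + 1014 \sqrt{79} \approx 7189.3$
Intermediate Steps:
$v{\left(S \right)} = 14 S$ ($v{\left(S \right)} = 7 \cdot 2 S = 14 S$)
$J{\left(g \right)} = \sqrt{9 + g}$
$a{\left(q,p \right)} = p q^{2}$ ($a{\left(q,p \right)} = q^{2} p + 0 = p q^{2} + 0 = p q^{2}$)
$m{\left(M,E \right)} = \frac{2}{3} - \frac{E M}{3}$ ($m{\left(M,E \right)} = \frac{2}{3} - \frac{M E}{3} = \frac{2}{3} - \frac{E M}{3}$)
$J{\left(v{\left(5 \right)} \right)} 1014 + m{\left(a{\left(-6,-4 \right)},-38 \right)} = \sqrt{9 + 14 \cdot 5} \cdot 1014 + \left(\frac{2}{3} - - \frac{38 \left(- 4 \left(-6\right)^{2}\right)}{3}\right) = \sqrt{9 + 70} \cdot 1014 + \left(\frac{2}{3} - - \frac{38 \left(\left(-4\right) 36\right)}{3}\right) = \sqrt{79} \cdot 1014 + \left(\frac{2}{3} - \left(- \frac{38}{3}\right) \left(-144\right)\right) = 1014 \sqrt{79} + \left(\frac{2}{3} - 1824\right) = 1014 \sqrt{79} - \frac{5470}{3} = - \frac{5470}{3} + 1014 \sqrt{79}$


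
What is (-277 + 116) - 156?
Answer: -317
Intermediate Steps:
(-277 + 116) - 156 = -161 - 156 = -317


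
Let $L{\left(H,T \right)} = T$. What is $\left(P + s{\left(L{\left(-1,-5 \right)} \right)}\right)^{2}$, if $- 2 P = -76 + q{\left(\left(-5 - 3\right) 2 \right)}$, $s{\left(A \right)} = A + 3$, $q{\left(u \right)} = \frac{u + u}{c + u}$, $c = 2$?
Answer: $\frac{59536}{49} \approx 1215.0$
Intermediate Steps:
$q{\left(u \right)} = \frac{2 u}{2 + u}$ ($q{\left(u \right)} = \frac{u + u}{2 + u} = \frac{2 u}{2 + u}$)
$s{\left(A \right)} = 3 + A$
$P = \frac{258}{7}$ ($P = - \frac{-76 + \frac{2 \left(-5 - 3\right) 2}{2 + \left(-5 - 3\right) 2}}{2} = - \frac{-76 + \frac{2 \left(\left(-8\right) 2\right)}{2 - 16}}{2} = - \frac{-76 + 2 \left(-16\right) \frac{1}{2 - 16}}{2} = - \frac{-76 + 2 \left(-16\right) \frac{1}{-14}}{2} = - \frac{-76 + 2 \left(-16\right) \left(- \frac{1}{14}\right)}{2} = - \frac{-76 + \frac{16}{7}}{2} = \left(- \frac{1}{2}\right) \left(- \frac{516}{7}\right) = \frac{258}{7} \approx 36.857$)
$\left(P + s{\left(L{\left(-1,-5 \right)} \right)}\right)^{2} = \left(\frac{258}{7} + \left(3 - 5\right)\right)^{2} = \left(\frac{258}{7} - 2\right)^{2} = \left(\frac{244}{7}\right)^{2} = \frac{59536}{49}$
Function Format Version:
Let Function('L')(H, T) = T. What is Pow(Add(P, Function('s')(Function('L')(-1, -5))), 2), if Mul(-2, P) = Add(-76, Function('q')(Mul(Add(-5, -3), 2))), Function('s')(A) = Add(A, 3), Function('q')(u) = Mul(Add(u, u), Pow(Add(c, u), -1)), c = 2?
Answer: Rational(59536, 49) ≈ 1215.0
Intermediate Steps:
Function('q')(u) = Mul(2, u, Pow(Add(2, u), -1)) (Function('q')(u) = Mul(Add(u, u), Pow(Add(2, u), -1)) = Mul(Mul(2, u), Pow(Add(2, u), -1)) = Mul(2, u, Pow(Add(2, u), -1)))
Function('s')(A) = Add(3, A)
P = Rational(258, 7) (P = Mul(Rational(-1, 2), Add(-76, Mul(2, Mul(Add(-5, -3), 2), Pow(Add(2, Mul(Add(-5, -3), 2)), -1)))) = Mul(Rational(-1, 2), Add(-76, Mul(2, Mul(-8, 2), Pow(Add(2, Mul(-8, 2)), -1)))) = Mul(Rational(-1, 2), Add(-76, Mul(2, -16, Pow(Add(2, -16), -1)))) = Mul(Rational(-1, 2), Add(-76, Mul(2, -16, Pow(-14, -1)))) = Mul(Rational(-1, 2), Add(-76, Mul(2, -16, Rational(-1, 14)))) = Mul(Rational(-1, 2), Add(-76, Rational(16, 7))) = Mul(Rational(-1, 2), Rational(-516, 7)) = Rational(258, 7) ≈ 36.857)
Pow(Add(P, Function('s')(Function('L')(-1, -5))), 2) = Pow(Add(Rational(258, 7), Add(3, -5)), 2) = Pow(Add(Rational(258, 7), -2), 2) = Pow(Rational(244, 7), 2) = Rational(59536, 49)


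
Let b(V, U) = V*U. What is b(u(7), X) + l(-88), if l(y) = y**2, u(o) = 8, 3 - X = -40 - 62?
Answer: 8584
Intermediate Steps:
X = 105 (X = 3 - (-40 - 62) = 3 - 1*(-102) = 3 + 102 = 105)
b(V, U) = U*V
b(u(7), X) + l(-88) = 105*8 + (-88)**2 = 840 + 7744 = 8584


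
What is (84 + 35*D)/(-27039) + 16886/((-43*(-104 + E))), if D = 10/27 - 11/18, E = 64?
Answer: 6162082649/627845580 ≈ 9.8147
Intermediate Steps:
D = -13/54 (D = 10*(1/27) - 11*1/18 = 10/27 - 11/18 = -13/54 ≈ -0.24074)
(84 + 35*D)/(-27039) + 16886/((-43*(-104 + E))) = (84 + 35*(-13/54))/(-27039) + 16886/((-43*(-104 + 64))) = (84 - 455/54)*(-1/27039) + 16886/((-43*(-40))) = (4081/54)*(-1/27039) + 16886/1720 = -4081/1460106 + 16886*(1/1720) = -4081/1460106 + 8443/860 = 6162082649/627845580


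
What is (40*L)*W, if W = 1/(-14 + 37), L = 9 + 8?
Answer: 680/23 ≈ 29.565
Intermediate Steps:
L = 17
W = 1/23 ≈ 0.043478
(40*L)*W = (40*17)*(1/23) = 680*(1/23) = 680/23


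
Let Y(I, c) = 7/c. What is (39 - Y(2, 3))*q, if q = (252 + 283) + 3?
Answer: 59180/3 ≈ 19727.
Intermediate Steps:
q = 538 (q = 535 + 3 = 538)
(39 - Y(2, 3))*q = (39 - 7/3)*538 = (110/3)*538 = 59180/3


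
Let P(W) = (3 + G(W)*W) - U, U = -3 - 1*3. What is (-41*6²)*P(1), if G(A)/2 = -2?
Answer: -7380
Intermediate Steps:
G(A) = -4 (G(A) = 2*(-2) = -4)
U = -6 (U = -3 - 3 = -6)
P(W) = 9 - 4*W (P(W) = (3 - 4*W) - 1*(-6) = (3 - 4*W) + 6 = 9 - 4*W)
(-41*6²)*P(1) = (-41*6²)*(9 - 4*1) = (-41*36)*(9 - 4) = -1476*5 = -7380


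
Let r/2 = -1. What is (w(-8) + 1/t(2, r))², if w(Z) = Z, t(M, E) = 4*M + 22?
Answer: 57121/900 ≈ 63.468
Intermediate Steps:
r = -2 (r = 2*(-1) = -2)
t(M, E) = 22 + 4*M
(w(-8) + 1/t(2, r))² = (-8 + 1/(22 + 4*2))² = (-8 + 1/(22 + 8))² = (-8 + 1/30)² = (-239/30)² = 57121/900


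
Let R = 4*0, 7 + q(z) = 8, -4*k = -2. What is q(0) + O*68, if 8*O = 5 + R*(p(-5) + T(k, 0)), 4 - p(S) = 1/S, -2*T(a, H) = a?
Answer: 87/2 ≈ 43.500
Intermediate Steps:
k = 1/2 (k = -1/4*(-2) = 1/2 ≈ 0.50000)
T(a, H) = -a/2
p(S) = 4 - 1/S
q(z) = 1 (q(z) = -7 + 8 = 1)
R = 0
O = 5/8 (O = (5 + 0*((4 - 1/(-5)) - 1/2*1/2))/8 = (5 + 0*((4 - 1*(-1/5)) - 1/4))/8 = (5 + 0*((4 + 1/5) - 1/4))/8 = (5 + 0*(21/5 - 1/4))/8 = (5 + 0*(79/20))/8 = (5 + 0)/8 = (1/8)*5 = 5/8 ≈ 0.62500)
q(0) + O*68 = 1 + (5/8)*68 = 1 + 85/2 = 87/2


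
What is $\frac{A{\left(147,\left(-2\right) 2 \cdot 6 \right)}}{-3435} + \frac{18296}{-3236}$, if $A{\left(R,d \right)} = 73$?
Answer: $- \frac{15770747}{2778915} \approx -5.6751$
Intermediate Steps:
$\frac{A{\left(147,\left(-2\right) 2 \cdot 6 \right)}}{-3435} + \frac{18296}{-3236} = \frac{73}{-3435} + \frac{18296}{-3236} = 73 \left(- \frac{1}{3435}\right) + 18296 \left(- \frac{1}{3236}\right) = - \frac{73}{3435} - \frac{4574}{809} = - \frac{15770747}{2778915}$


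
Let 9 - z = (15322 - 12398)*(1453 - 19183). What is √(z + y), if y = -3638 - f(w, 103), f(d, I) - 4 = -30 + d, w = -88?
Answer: √51839005 ≈ 7199.9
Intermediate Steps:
f(d, I) = -26 + d (f(d, I) = 4 + (-30 + d) = -26 + d)
y = -3524 (y = -3638 - (-26 - 88) = -3638 - 1*(-114) = -3638 + 114 = -3524)
z = 51842529 (z = 9 - (15322 - 12398)*(1453 - 19183) = 9 - 2924*(-17730) = 9 - 1*(-51842520) = 9 + 51842520 = 51842529)
√(z + y) = √(51842529 - 3524) = √51839005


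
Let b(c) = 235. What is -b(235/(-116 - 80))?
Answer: -235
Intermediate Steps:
-b(235/(-116 - 80)) = -1*235 = -235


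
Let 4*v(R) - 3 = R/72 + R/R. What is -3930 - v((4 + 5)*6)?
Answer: -62899/16 ≈ -3931.2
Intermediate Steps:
v(R) = 1 + R/288 (v(R) = ¾ + (R/72 + R/R)/4 = ¾ + (R*(1/72) + 1)/4 = ¾ + (R/72 + 1)/4 = ¾ + (1 + R/72)/4 = ¾ + (¼ + R/288) = 1 + R/288)
-3930 - v((4 + 5)*6) = -3930 - (1 + ((4 + 5)*6)/288) = -3930 - (1 + (9*6)/288) = -3930 - (1 + (1/288)*54) = -3930 - (1 + 3/16) = -3930 - 1*19/16 = -3930 - 19/16 = -62899/16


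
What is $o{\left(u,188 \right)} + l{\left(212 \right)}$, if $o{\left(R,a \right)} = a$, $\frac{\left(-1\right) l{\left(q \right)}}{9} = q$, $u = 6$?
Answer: $-1720$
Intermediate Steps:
$l{\left(q \right)} = - 9 q$
$o{\left(u,188 \right)} + l{\left(212 \right)} = 188 - 1908 = -1720$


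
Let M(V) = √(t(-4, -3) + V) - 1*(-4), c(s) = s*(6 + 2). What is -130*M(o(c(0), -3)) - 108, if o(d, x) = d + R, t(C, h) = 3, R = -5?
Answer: -628 - 130*I*√2 ≈ -628.0 - 183.85*I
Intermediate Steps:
c(s) = 8*s (c(s) = s*8 = 8*s)
o(d, x) = -5 + d (o(d, x) = d - 5 = -5 + d)
M(V) = 4 + √(3 + V) (M(V) = √(3 + V) - 1*(-4) = √(3 + V) + 4 = 4 + √(3 + V))
-130*M(o(c(0), -3)) - 108 = -130*(4 + √(3 + (-5 + 8*0))) - 108 = -130*(4 + √(3 + (-5 + 0))) - 108 = -130*(4 + √(3 - 5)) - 108 = -130*(4 + √(-2)) - 108 = -130*(4 + I*√2) - 108 = (-520 - 130*I*√2) - 108 = -628 - 130*I*√2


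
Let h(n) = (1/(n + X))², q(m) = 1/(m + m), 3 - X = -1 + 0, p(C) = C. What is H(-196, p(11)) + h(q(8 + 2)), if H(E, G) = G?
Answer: 72571/6561 ≈ 11.061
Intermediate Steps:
X = 4 (X = 3 - (-1 + 0) = 3 - 1*(-1) = 3 + 1 = 4)
q(m) = 1/(2*m)
h(n) = (4 + n)⁻² (h(n) = (1/(n + 4))² = (1/(4 + n))² = (4 + n)⁻²)
H(-196, p(11)) + h(q(8 + 2)) = 11 + (4 + 1/(2*(8 + 2)))⁻² = 11 + (4 + (½)/10)⁻² = 11 + (4 + (½)*(⅒))⁻² = 11 + (4 + 1/20)⁻² = 11 + (81/20)⁻² = 11 + 400/6561 = 72571/6561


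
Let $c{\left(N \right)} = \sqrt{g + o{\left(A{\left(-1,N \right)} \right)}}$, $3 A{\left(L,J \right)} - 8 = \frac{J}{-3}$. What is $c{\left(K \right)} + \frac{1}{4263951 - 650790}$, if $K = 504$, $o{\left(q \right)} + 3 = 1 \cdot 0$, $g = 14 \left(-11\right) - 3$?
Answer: $\frac{1}{3613161} + 4 i \sqrt{10} \approx 2.7677 \cdot 10^{-7} + 12.649 i$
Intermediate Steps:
$A{\left(L,J \right)} = \frac{8}{3} - \frac{J}{9}$ ($A{\left(L,J \right)} = \frac{8}{3} + \frac{J \frac{1}{-3}}{3} = \frac{8}{3} + \frac{J \left(- \frac{1}{3}\right)}{3} = \frac{8}{3} + \frac{\left(- \frac{1}{3}\right) J}{3} = \frac{8}{3} - \frac{J}{9}$)
$g = -157$ ($g = -154 - 3 = -157$)
$o{\left(q \right)} = -3$ ($o{\left(q \right)} = -3 + 1 \cdot 0 = -3 + 0 = -3$)
$c{\left(N \right)} = 4 i \sqrt{10}$ ($c{\left(N \right)} = \sqrt{-157 - 3} = \sqrt{-160} = 4 i \sqrt{10}$)
$c{\left(K \right)} + \frac{1}{4263951 - 650790} = 4 i \sqrt{10} + \frac{1}{4263951 - 650790} = 4 i \sqrt{10} + \frac{1}{3613161} = \frac{1}{3613161} + 4 i \sqrt{10}$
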